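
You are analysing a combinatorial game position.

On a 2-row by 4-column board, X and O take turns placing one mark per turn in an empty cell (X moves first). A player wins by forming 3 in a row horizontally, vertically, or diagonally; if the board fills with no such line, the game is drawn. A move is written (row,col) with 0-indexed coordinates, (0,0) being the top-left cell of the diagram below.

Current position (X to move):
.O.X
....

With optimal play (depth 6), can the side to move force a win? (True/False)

X winning at [.O.X/....]: False

[.O.X/....] X move#1: (0,0):+0/XO.X/....*, (0,2):+0/.OXX/...., (1,0):+0/.O.X/X..., (1,1):+0/.O.X/.X.., (1,2):+0/.O.X/..X., (1,3):+0/.O.X/...X
[XO.X/....] O move#2: (0,2):+0/XOOX/....*, (1,0):+0/XO.X/O..., (1,1):+0/XO.X/.O.., (1,2):+0/XO.X/..O., (1,3):+0/XO.X/...O
[XOOX/....] X move#3: (1,0):+0/XOOX/X...*, (1,1):+0/XOOX/.X.., (1,2):+0/XOOX/..X., (1,3):+0/XOOX/...X
[XOOX/X...] O move#4: (1,1):+0/XOOX/XO..*, (1,2):+0/XOOX/X.O., (1,3):+0/XOOX/X..O
[XOOX/XO..] X move#5: (1,2):+0/XOOX/XOX.*, (1,3):+0/XOOX/XO.X
[XOOX/XOX.] O move#6: (1,3):+0/XOOX/XOXO*
[XOOX/XOXO] end (terminal +0, X#7); searched .O.X/.... to 6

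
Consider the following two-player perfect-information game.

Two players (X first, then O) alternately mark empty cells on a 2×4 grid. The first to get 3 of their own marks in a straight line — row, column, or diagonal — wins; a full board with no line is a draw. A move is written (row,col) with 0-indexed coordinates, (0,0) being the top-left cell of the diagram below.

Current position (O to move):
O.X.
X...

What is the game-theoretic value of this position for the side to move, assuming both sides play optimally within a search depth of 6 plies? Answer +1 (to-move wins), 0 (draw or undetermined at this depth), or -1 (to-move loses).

p1 O@[O.X./X...]: (0,1)[OOX./X...]+0* (0,3)[O.XO/X...]+0 (1,1)[O.X./XO..]+0 (1,2)[O.X./X.O.]+0 (1,3)[O.X./X..O]+0
p2 X@[OOX./X...]: (0,3)[OOXX/X...]+0* (1,1)[OOX./XX..]+0 (1,2)[OOX./X.X.]+0 (1,3)[OOX./X..X]+0
p3 O@[OOXX/X...]: (1,1)[OOXX/XO..]+0* (1,2)[OOXX/X.O.]+0 (1,3)[OOXX/X..O]+0
p4 X@[OOXX/XO..]: (1,2)[OOXX/XOX.]+0* (1,3)[OOXX/XO.X]+0
p5 O@[OOXX/XOX.]: (1,3)[OOXX/XOXO]+0*
p6 X@[OOXX/XOXO] terminal +0; root [O.X./X...] d6

value(O.X./X..., O) = 0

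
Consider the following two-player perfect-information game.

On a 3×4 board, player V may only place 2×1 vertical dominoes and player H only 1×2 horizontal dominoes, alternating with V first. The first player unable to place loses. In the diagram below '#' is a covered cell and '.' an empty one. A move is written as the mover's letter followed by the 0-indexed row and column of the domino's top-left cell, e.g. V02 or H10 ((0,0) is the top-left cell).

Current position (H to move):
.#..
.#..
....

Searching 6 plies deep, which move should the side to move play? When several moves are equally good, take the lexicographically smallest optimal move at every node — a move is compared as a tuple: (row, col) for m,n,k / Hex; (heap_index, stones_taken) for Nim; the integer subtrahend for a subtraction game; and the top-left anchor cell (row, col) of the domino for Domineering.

H's best at [.#../.#../....]: H12

ply 1, H at .#../.#../.... | H02=-1→.###/.#../....; H12=+1→.#../.###/....*; H20=-1→.#../.#../##..; H21=-1→.#../.#../.##.; H22=-1→.#../.#../..##
ply 2, V at .#../.###/.... | V00=-1→##../####/....*; V10=-1→.#../####/#...
ply 3, H at ##../####/.... | H02=+1→####/####/....*; H20=+1→##../####/##..; H21=+1→##../####/.##.; H22=+1→##../####/..##
ply 4: ####/####/.... is terminal -1 (V); from .#../.#../.... depth 6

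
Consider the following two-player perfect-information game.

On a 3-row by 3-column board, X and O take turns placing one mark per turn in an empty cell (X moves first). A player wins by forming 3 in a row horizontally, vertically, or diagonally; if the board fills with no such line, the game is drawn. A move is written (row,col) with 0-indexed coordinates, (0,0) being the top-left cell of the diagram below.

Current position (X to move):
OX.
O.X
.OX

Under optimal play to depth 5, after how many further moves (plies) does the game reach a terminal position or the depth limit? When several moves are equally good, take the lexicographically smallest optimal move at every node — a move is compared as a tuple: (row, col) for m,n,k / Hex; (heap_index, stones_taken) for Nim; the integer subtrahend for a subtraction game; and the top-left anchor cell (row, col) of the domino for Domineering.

[OX./O.X/.OX] X move#1: (0,2):+1/OXX/O.X/.OX*, (1,1):-1/OX./OXX/.OX, (2,0):+0/OX./O.X/XOX
[OXX/O.X/.OX] end (terminal -1, O#2); searched OX./O.X/.OX to 5

PV length from [OX./O.X/.OX]: 1 ply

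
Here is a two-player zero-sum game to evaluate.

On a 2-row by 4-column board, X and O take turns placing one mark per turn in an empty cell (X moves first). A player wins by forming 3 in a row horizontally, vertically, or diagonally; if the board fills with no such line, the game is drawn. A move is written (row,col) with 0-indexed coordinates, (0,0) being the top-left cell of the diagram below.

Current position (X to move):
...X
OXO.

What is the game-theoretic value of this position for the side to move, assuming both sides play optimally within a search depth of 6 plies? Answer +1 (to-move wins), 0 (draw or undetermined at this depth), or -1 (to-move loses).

value(...X/OXO., X) = 0

ply 1, X at ...X/OXO. | (0,0)=+0→X..X/OXO.*; (0,1)=+0→.X.X/OXO.; (0,2)=+0→..XX/OXO.; (1,3)=+0→...X/OXOX
ply 2, O at X..X/OXO. | (0,1)=+0→XO.X/OXO.*; (0,2)=+0→X.OX/OXO.; (1,3)=+0→X..X/OXOO
ply 3, X at XO.X/OXO. | (0,2)=+0→XOXX/OXO.*; (1,3)=+0→XO.X/OXOX
ply 4, O at XOXX/OXO. | (1,3)=+0→XOXX/OXOO*
ply 5: XOXX/OXOO is terminal +0 (X); from ...X/OXO. depth 6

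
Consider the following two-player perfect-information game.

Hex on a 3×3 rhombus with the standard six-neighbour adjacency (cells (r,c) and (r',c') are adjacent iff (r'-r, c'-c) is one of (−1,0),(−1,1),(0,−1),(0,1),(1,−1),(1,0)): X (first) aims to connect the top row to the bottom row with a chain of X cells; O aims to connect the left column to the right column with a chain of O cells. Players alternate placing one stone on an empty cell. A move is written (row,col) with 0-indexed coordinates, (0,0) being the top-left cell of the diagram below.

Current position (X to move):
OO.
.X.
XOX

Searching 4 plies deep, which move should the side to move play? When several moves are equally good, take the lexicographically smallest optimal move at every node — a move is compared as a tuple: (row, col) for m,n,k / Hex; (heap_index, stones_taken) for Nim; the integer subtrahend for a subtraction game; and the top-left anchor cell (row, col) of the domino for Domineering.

X's best at [OO./.X./XOX]: (0,2)

ply 1, X at OO./.X./XOX | (0,2)=+1→OOX/.X./XOX*; (1,0)=-1→OO./XX./XOX; (1,2)=-1→OO./.XX/XOX
ply 2: OOX/.X./XOX is terminal -1 (O); from OO./.X./XOX depth 4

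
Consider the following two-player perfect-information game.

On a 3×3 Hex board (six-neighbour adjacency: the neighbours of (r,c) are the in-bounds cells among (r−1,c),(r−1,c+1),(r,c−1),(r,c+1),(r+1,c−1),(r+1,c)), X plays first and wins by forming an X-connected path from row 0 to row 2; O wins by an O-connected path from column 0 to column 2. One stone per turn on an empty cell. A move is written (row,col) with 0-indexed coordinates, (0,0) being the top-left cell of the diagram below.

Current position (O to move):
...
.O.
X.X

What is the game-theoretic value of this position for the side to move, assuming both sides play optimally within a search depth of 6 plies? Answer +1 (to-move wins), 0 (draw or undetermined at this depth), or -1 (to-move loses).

p1 O@[.../.O./X.X]: (0,0)[O../.O./X.X]+1* (0,1)[.O./.O./X.X]+1 (0,2)[..O/.O./X.X]-1 (1,0)[.../OO./X.X]+1 (1,2)[.../.OO/X.X]-1 (2,1)[.../.O./XOX]-1
p2 X@[O../.O./X.X]: (0,1)[OX./.O./X.X]-1* (0,2)[O.X/.O./X.X]-1 (1,0)[O../XO./X.X]-1 (1,2)[O../.OX/X.X]-1 (2,1)[O../.O./XXX]-1
p3 O@[OX./.O./X.X]: (0,2)[OXO/.O./X.X]-1 (1,0)[OX./OO./X.X]+1* (1,2)[OX./.OO/X.X]-1 (2,1)[OX./.O./XOX]-1
p4 X@[OX./OO./X.X]: (0,2)[OXX/OO./X.X]-1* (1,2)[OX./OOX/X.X]-1 (2,1)[OX./OO./XXX]-1
p5 O@[OXX/OO./X.X]: (1,2)[OXX/OOO/X.X]+1* (2,1)[OXX/OO./XOX]-1
p6 X@[OXX/OOO/X.X] terminal -1; root [.../.O./X.X] d6

value(.../.O./X.X, O) = +1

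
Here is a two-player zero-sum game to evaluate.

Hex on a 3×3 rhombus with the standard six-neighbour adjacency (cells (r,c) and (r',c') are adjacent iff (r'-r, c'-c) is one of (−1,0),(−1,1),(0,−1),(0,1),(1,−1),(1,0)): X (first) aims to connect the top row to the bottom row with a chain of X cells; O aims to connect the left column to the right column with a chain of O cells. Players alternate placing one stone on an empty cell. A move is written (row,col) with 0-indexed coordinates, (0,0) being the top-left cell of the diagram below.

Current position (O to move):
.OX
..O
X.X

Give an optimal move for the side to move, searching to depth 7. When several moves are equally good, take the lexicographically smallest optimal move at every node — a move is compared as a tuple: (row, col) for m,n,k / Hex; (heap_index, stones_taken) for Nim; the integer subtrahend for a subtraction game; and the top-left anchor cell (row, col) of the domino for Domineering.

[.OX/..O/X.X] O move#1: (0,0):-1/OOX/..O/X.X, (1,0):-1/.OX/O.O/X.X, (1,1):+1/.OX/.OO/X.X*, (2,1):-1/.OX/..O/XOX
[.OX/.OO/X.X] X move#2: (0,0):-1/XOX/.OO/X.X*, (1,0):-1/.OX/XOO/X.X, (2,1):-1/.OX/.OO/XXX
[XOX/.OO/X.X] O move#3: (1,0):+1/XOX/OOO/X.X*, (2,1):-1/XOX/.OO/XOX
[XOX/OOO/X.X] end (terminal -1, X#4); searched .OX/..O/X.X to 7

O's best at [.OX/..O/X.X]: (1,1)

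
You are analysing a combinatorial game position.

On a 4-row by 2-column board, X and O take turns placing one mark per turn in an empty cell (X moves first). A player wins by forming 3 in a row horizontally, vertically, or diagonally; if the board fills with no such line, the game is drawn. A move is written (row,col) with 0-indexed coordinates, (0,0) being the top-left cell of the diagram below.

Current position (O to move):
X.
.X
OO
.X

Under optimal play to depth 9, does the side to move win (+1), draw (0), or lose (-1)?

value(X./.X/OO/.X, O) = 0

p1 O@[X./.X/OO/.X]: (0,1)[XO/.X/OO/.X]+0* (1,0)[X./OX/OO/.X]+0 (3,0)[X./.X/OO/OX]+0
p2 X@[XO/.X/OO/.X]: (1,0)[XO/XX/OO/.X]+0* (3,0)[XO/.X/OO/XX]+0
p3 O@[XO/XX/OO/.X]: (3,0)[XO/XX/OO/OX]+0*
p4 X@[XO/XX/OO/OX] terminal +0; root [X./.X/OO/.X] d9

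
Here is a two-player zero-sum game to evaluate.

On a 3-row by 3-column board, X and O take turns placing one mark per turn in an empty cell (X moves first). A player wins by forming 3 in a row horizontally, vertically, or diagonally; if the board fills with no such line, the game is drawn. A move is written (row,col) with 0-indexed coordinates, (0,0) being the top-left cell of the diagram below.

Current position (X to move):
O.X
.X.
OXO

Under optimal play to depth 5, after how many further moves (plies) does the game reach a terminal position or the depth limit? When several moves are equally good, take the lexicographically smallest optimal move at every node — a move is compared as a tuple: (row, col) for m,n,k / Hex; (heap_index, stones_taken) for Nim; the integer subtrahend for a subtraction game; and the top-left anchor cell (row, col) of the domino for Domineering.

p1 X@[O.X/.X./OXO]: (0,1)[OXX/.X./OXO]+1* (1,0)[O.X/XX./OXO]+1 (1,2)[O.X/.XX/OXO]-1
p2 O@[OXX/.X./OXO] terminal -1; root [O.X/.X./OXO] d5

PV length from [O.X/.X./OXO]: 1 ply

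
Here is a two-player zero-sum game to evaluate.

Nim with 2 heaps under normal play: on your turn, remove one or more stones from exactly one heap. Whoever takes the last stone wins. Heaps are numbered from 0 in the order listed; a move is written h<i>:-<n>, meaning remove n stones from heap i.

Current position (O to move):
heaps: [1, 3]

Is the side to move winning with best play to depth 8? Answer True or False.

p1 O@[(1,3)]: h0:-1[(0,3)]-1 h1:-1[(1,2)]-1 h1:-2[(1,1)]+1* h1:-3[(1,0)]-1
p2 X@[(1,1)]: h0:-1[(0,1)]-1* h1:-1[(1,0)]-1
p3 O@[(0,1)]: h1:-1[(0,0)]+1*
p4 X@[(0,0)] terminal -1; root [(1,3)] d8

O winning at [(1,3)]: True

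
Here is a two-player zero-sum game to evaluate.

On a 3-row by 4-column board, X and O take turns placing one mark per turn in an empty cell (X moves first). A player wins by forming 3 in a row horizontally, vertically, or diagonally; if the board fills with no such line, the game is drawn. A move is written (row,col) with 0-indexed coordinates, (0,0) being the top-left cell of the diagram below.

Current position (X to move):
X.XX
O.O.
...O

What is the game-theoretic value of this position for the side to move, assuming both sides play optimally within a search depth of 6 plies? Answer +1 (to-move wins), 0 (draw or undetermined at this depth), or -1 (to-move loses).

[X.XX/O.O./...O] X move#1: (0,1):+1/XXXX/O.O./...O*, (1,1):-1/X.XX/OXO./...O, (1,3):-1/X.XX/O.OX/...O, (2,0):-1/X.XX/O.O./X..O, (2,1):-1/X.XX/O.O./.X.O, (2,2):-1/X.XX/O.O./..XO
[XXXX/O.O./...O] end (terminal -1, O#2); searched X.XX/O.O./...O to 6

value(X.XX/O.O./...O, X) = +1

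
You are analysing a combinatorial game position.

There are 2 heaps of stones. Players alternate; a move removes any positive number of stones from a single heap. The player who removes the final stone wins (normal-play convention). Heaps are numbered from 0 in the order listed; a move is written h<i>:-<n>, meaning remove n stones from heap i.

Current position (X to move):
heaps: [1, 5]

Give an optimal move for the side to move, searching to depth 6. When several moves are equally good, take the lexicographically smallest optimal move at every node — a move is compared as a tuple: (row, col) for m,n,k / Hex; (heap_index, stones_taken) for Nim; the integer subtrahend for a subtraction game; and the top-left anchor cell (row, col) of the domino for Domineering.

X's best at [(1,5)]: h1:-4

ply 1, X at (1,5) | h0:-1=-1→(0,5); h1:-1=-1→(1,4); h1:-2=-1→(1,3); h1:-3=-1→(1,2); h1:-4=+1→(1,1)*; h1:-5=-1→(1,0)
ply 2, O at (1,1) | h0:-1=-1→(0,1)*; h1:-1=-1→(1,0)
ply 3, X at (0,1) | h1:-1=+1→(0,0)*
ply 4: (0,0) is terminal -1 (O); from (1,5) depth 6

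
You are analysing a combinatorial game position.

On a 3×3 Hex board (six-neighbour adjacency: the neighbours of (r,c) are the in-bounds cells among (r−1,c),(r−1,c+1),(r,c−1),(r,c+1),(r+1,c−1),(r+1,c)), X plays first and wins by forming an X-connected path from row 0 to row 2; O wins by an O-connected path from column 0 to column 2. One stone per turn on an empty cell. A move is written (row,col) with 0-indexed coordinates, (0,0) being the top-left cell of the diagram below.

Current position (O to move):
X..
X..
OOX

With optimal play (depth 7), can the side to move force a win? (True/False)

O winning at [X../X../OOX]: True

[X../X../OOX] O move#1: (0,1):-1/XO./X../OOX, (0,2):+1/X.O/X../OOX*, (1,1):+1/X../XO./OOX, (1,2):+1/X../X.O/OOX
[X.O/X../OOX] X move#2: (0,1):-1/XXO/X../OOX*, (1,1):-1/X.O/XX./OOX, (1,2):-1/X.O/X.X/OOX
[XXO/X../OOX] O move#3: (1,1):+1/XXO/XO./OOX*, (1,2):+1/XXO/X.O/OOX
[XXO/XO./OOX] end (terminal -1, X#4); searched X../X../OOX to 7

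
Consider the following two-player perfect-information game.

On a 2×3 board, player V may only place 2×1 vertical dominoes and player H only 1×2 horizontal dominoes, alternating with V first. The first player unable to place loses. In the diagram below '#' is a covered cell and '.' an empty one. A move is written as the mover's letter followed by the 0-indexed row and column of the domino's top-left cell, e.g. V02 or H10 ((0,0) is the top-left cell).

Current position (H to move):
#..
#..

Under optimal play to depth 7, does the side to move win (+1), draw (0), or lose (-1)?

value(#../#.., H) = +1

p1 H@[#../#..]: H01[###/#..]+1* H11[#../###]+1
p2 V@[###/#..] terminal -1; root [#../#..] d7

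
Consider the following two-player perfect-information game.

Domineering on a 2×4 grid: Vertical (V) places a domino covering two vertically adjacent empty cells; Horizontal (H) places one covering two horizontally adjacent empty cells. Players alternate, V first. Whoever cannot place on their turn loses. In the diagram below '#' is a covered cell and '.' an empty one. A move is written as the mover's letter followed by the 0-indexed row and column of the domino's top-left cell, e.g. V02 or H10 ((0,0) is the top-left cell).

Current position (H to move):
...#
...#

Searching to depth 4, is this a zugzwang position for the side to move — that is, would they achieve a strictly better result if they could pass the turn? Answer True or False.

zugzwang(...#/...#, H) = False

ply 1, H at ...#/...# | H00=+1→##.#/...#*; H01=+1→.###/...#; H10=+1→...#/##.#; H11=+1→...#/.###
ply 2, V at ##.#/...# | V02=-1→####/..##*
ply 3, H at ####/..## | H10=+1→####/####*
ply 4: ####/#### is terminal -1 (V); from ...#/...# depth 4
pass branch (V moves first from the same position):
  | ply 1, V at ...#/...# | V00=-1→#..#/#..#; V01=+1→.#.#/.#.#*; V02=-1→..##/..##
  | ply 2: .#.#/.#.# is terminal -1 (H); from ...#/...# depth 4
H moving scores +1; H passing scores -1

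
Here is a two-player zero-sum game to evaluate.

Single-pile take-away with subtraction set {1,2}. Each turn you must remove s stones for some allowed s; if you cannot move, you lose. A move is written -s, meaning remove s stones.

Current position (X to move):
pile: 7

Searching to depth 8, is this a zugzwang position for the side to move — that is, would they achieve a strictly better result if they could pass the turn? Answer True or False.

zugzwang(7, X) = False

[7] X move#1: -1:+1/6*, -2:-1/5
[6] O move#2: -1:-1/5*, -2:-1/4
[5] X move#3: -1:-1/4, -2:+1/3*
[3] O move#4: -1:-1/2*, -2:-1/1
[2] X move#5: -1:-1/1, -2:+1/0*
[0] end (terminal -1, O#6); searched 7 to 8
suppose X passes — search the same position with O to move:
pass> [7] O move#1: -1:+1/6*, -2:-1/5
pass> [6] X move#2: -1:-1/5*, -2:-1/4
pass> [5] O move#3: -1:-1/4, -2:+1/3*
pass> [3] X move#4: -1:-1/2*, -2:-1/1
pass> [2] O move#5: -1:-1/1, -2:+1/0*
pass> [0] end (terminal -1, X#6); searched 7 to 8
for X: play +1, pass -1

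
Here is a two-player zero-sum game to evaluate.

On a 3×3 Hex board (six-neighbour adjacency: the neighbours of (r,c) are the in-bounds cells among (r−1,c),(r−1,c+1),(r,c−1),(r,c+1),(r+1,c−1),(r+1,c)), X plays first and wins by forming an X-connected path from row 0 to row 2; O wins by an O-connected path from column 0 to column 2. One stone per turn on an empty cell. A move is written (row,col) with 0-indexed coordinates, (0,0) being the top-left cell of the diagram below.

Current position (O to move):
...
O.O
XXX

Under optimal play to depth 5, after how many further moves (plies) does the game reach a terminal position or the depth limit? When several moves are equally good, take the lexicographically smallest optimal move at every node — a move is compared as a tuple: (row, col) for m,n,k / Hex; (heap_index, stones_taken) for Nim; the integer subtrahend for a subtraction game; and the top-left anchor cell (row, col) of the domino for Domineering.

[.../O.O/XXX] O move#1: (0,0):-1/O../O.O/XXX, (0,1):+1/.O./O.O/XXX*, (0,2):+1/..O/O.O/XXX, (1,1):+1/.../OOO/XXX
[.O./O.O/XXX] X move#2: (0,0):-1/XO./O.O/XXX*, (0,2):-1/.OX/O.O/XXX, (1,1):-1/.O./OXO/XXX
[XO./O.O/XXX] O move#3: (0,2):+1/XOO/O.O/XXX*, (1,1):+1/XO./OOO/XXX
[XOO/O.O/XXX] end (terminal -1, X#4); searched .../O.O/XXX to 5

PV length from [.../O.O/XXX]: 3 plies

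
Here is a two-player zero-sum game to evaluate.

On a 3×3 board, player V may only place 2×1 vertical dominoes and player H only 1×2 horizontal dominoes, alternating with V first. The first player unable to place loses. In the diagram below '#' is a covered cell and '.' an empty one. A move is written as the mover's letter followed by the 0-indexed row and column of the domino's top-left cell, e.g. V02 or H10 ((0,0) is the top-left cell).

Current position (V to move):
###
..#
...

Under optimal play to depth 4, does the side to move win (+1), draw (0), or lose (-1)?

ply 1, V at ###/..#/... | V10=-1→###/#.#/#..; V11=+1→###/.##/.#.*
ply 2: ###/.##/.#. is terminal -1 (H); from ###/..#/... depth 4

value(###/..#/..., V) = +1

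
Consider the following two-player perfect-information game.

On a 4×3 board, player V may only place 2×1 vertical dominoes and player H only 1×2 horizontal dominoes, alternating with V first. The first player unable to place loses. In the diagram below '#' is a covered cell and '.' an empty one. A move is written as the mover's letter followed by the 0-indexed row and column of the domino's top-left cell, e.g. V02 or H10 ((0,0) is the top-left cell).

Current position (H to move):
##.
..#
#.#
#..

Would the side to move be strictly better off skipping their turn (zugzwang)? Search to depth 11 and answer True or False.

zugzwang(##./..#/#.#/#.., H) = True

[##./..#/#.#/#..] H move#1: H10:-1/##./###/#.#/#..*, H31:-1/##./..#/#.#/###
[##./###/#.#/#..] V move#2: V21:+1/##./###/###/##.*
[##./###/###/##.] end (terminal -1, H#3); searched ##./..#/#.#/#.. to 11
if H skipped the turn, V would face:
~ [##./..#/#.#/#..] V move#1: V11:-1/##./.##/###/#..*, V21:-1/##./..#/###/##.
~ [##./.##/###/#..] H move#2: H31:+1/##./.##/###/###*
~ [##./.##/###/###] end (terminal -1, V#3); searched ##./..#/#.#/#.. to 11
compare (H): move=-1 vs pass=+1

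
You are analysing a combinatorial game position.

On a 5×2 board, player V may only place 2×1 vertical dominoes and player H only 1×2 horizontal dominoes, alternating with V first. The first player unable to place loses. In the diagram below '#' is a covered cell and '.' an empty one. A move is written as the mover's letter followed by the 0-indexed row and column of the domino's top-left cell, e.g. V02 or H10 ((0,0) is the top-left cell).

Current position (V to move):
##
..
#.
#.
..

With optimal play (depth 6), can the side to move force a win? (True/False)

p1 V@[##/../#./#./..]: V11[##/.#/##/#./..]-1* V21[##/../##/##/..]-1 V31[##/../#./##/.#]-1
p2 H@[##/.#/##/#./..]: H40[##/.#/##/#./##]+1*
p3 V@[##/.#/##/#./##] terminal -1; root [##/../#./#./..] d6

V winning at [##/../#./#./..]: False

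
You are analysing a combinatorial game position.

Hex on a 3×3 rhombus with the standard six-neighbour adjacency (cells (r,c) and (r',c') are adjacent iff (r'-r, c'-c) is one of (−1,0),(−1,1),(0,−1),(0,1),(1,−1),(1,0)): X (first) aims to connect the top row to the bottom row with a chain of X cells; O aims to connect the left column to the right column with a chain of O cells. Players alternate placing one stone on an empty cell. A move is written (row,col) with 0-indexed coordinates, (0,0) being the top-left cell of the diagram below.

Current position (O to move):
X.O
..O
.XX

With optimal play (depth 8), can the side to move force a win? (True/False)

p1 O@[X.O/..O/.XX]: (0,1)[XOO/..O/.XX]-1 (1,0)[X.O/O.O/.XX]+1* (1,1)[X.O/.OO/.XX]+1 (2,0)[X.O/..O/OXX]-1
p2 X@[X.O/O.O/.XX]: (0,1)[XXO/O.O/.XX]-1* (1,1)[X.O/OXO/.XX]-1 (2,0)[X.O/O.O/XXX]-1
p3 O@[XXO/O.O/.XX]: (1,1)[XXO/OOO/.XX]+1* (2,0)[XXO/O.O/OXX]-1
p4 X@[XXO/OOO/.XX] terminal -1; root [X.O/..O/.XX] d8

O winning at [X.O/..O/.XX]: True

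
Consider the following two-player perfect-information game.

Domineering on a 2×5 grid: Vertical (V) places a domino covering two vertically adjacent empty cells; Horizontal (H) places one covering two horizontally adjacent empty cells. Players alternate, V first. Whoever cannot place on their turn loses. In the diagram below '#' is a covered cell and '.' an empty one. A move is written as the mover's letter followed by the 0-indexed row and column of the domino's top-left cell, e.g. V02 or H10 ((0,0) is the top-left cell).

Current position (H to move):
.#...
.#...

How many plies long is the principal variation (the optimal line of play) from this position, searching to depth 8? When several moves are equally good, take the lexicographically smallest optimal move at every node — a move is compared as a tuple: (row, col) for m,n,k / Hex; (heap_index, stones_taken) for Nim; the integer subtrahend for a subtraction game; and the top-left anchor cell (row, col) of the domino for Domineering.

PV length from [.#.../.#...]: 4 plies

p1 H@[.#.../.#...]: H02[.###./.#...]-1* H03[.#.##/.#...]-1 H12[.#.../.###.]-1 H13[.#.../.#.##]-1
p2 V@[.###./.#...]: V00[####./##...]-1 V04[.####/.#..#]+1*
p3 H@[.####/.#..#]: H12[.####/.####]-1*
p4 V@[.####/.####]: V00[#####/#####]+1*
p5 H@[#####/#####] terminal -1; root [.#.../.#...] d8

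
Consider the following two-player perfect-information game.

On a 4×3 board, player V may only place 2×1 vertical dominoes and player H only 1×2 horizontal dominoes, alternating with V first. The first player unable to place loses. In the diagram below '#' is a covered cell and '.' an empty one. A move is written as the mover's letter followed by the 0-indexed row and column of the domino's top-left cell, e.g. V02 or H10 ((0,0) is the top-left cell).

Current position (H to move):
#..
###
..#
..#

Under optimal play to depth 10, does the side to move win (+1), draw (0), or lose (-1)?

p1 H@[#../###/..#/..#]: H01[###/###/..#/..#]-1 H20[#../###/###/..#]+1* H30[#../###/..#/###]+1
p2 V@[#../###/###/..#] terminal -1; root [#../###/..#/..#] d10

value(#../###/..#/..#, H) = +1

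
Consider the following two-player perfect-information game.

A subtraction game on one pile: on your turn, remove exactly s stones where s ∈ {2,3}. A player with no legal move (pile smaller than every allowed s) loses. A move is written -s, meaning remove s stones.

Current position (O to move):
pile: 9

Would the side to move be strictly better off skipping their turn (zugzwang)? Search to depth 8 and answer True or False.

zugzwang(9, O) = False

p1 O@[9]: -2[7]-1 -3[6]+1*
p2 X@[6]: -2[4]-1* -3[3]-1
p3 O@[4]: -2[2]-1 -3[1]+1*
p4 X@[1] terminal -1; root [9] d8
if O skipped the turn, X would face:
~ p1 X@[9]: -2[7]-1 -3[6]+1*
~ p2 O@[6]: -2[4]-1* -3[3]-1
~ p3 X@[4]: -2[2]-1 -3[1]+1*
~ p4 O@[1] terminal -1; root [9] d8
compare (O): move=+1 vs pass=-1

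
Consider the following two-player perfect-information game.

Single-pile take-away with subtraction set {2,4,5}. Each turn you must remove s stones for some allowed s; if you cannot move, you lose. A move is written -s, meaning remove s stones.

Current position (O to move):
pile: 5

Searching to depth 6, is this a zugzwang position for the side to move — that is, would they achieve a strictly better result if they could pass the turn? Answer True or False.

zugzwang(5, O) = False

p1 O@[5]: -2[3]-1 -4[1]+1* -5[0]+1
p2 X@[1] terminal -1; root [5] d6
if O skipped the turn, X would face:
~ p1 X@[5]: -2[3]-1 -4[1]+1* -5[0]+1
~ p2 O@[1] terminal -1; root [5] d6
compare (O): move=+1 vs pass=-1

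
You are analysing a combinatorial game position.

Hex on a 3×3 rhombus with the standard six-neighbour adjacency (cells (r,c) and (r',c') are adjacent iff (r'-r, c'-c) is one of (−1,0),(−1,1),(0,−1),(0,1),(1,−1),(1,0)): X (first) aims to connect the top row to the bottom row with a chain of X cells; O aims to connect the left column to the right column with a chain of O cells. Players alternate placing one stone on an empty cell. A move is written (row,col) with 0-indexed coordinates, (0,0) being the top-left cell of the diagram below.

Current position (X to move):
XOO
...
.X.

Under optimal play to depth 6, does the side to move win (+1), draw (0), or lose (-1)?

ply 1, X at XOO/.../.X. | (1,0)=+1→XOO/X../.X.*; (1,1)=-1→XOO/.X./.X.; (1,2)=-1→XOO/..X/.X.; (2,0)=-1→XOO/.../XX.; (2,2)=-1→XOO/.../.XX
ply 2, O at XOO/X../.X. | (1,1)=-1→XOO/XO./.X.*; (1,2)=-1→XOO/X.O/.X.; (2,0)=-1→XOO/X../OX.; (2,2)=-1→XOO/X../.XO
ply 3, X at XOO/XO./.X. | (1,2)=-1→XOO/XOX/.X.; (2,0)=+1→XOO/XO./XX.*; (2,2)=-1→XOO/XO./.XX
ply 4: XOO/XO./XX. is terminal -1 (O); from XOO/.../.X. depth 6

value(XOO/.../.X., X) = +1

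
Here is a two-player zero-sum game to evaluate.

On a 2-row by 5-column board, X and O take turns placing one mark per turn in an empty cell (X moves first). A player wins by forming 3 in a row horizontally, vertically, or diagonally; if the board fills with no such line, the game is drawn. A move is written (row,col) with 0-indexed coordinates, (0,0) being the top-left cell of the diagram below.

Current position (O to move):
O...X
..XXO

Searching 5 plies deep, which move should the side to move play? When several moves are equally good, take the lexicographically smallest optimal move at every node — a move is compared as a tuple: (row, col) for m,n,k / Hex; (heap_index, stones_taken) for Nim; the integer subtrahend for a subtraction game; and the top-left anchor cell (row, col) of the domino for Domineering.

p1 O@[O...X/..XXO]: (0,1)[OO..X/..XXO]-1 (0,2)[O.O.X/..XXO]-1 (0,3)[O..OX/..XXO]-1 (1,0)[O...X/O.XXO]-1 (1,1)[O...X/.OXXO]+0*
p2 X@[O...X/.OXXO]: (0,1)[OX..X/.OXXO]+0* (0,2)[O.X.X/.OXXO]+0 (0,3)[O..XX/.OXXO]+0 (1,0)[O...X/XOXXO]+0
p3 O@[OX..X/.OXXO]: (0,2)[OXO.X/.OXXO]+0* (0,3)[OX.OX/.OXXO]+0 (1,0)[OX..X/OOXXO]+0
p4 X@[OXO.X/.OXXO]: (0,3)[OXOXX/.OXXO]+0* (1,0)[OXO.X/XOXXO]+0
p5 O@[OXOXX/.OXXO]: (1,0)[OXOXX/OOXXO]+0*
p6 X@[OXOXX/OOXXO] terminal +0; root [O...X/..XXO] d5

O's best at [O...X/..XXO]: (1,1)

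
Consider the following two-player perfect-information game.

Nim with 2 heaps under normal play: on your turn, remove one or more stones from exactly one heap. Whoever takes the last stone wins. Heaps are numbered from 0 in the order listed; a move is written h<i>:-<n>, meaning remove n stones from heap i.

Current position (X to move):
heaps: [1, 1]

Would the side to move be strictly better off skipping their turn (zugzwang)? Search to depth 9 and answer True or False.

ply 1, X at (1,1) | h0:-1=-1→(0,1)*; h1:-1=-1→(1,0)
ply 2, O at (0,1) | h1:-1=+1→(0,0)*
ply 3: (0,0) is terminal -1 (X); from (1,1) depth 9
pass branch (O moves first from the same position):
  | ply 1, O at (1,1) | h0:-1=-1→(0,1)*; h1:-1=-1→(1,0)
  | ply 2, X at (0,1) | h1:-1=+1→(0,0)*
  | ply 3: (0,0) is terminal -1 (O); from (1,1) depth 9
X moving scores -1; X passing scores +1

zugzwang((1,1), X) = True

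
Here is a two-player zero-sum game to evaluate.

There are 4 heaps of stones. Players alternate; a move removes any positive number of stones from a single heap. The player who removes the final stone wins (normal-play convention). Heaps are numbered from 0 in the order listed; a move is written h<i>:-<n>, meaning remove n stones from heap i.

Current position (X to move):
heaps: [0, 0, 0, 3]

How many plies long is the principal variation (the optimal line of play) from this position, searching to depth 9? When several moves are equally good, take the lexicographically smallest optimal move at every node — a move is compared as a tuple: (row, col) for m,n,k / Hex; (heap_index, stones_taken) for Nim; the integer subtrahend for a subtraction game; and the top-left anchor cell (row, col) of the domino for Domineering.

PV length from [(0,0,0,3)]: 1 ply

p1 X@[(0,0,0,3)]: h3:-1[(0,0,0,2)]-1 h3:-2[(0,0,0,1)]-1 h3:-3[(0,0,0,0)]+1*
p2 O@[(0,0,0,0)] terminal -1; root [(0,0,0,3)] d9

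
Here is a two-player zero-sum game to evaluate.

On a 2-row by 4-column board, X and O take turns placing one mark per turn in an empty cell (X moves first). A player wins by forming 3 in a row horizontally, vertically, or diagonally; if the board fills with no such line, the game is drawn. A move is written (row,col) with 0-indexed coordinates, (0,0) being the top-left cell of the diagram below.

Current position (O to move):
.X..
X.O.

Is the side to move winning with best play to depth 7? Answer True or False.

O winning at [.X../X.O.]: False

p1 O@[.X../X.O.]: (0,0)[OX../X.O.]+0* (0,2)[.XO./X.O.]+0 (0,3)[.X.O/X.O.]+0 (1,1)[.X../XOO.]+0 (1,3)[.X../X.OO]+0
p2 X@[OX../X.O.]: (0,2)[OXX./X.O.]+0* (0,3)[OX.X/X.O.]+0 (1,1)[OX../XXO.]+0 (1,3)[OX../X.OX]+0
p3 O@[OXX./X.O.]: (0,3)[OXXO/X.O.]+0* (1,1)[OXX./XOO.]-1 (1,3)[OXX./X.OO]-1
p4 X@[OXXO/X.O.]: (1,1)[OXXO/XXO.]+0* (1,3)[OXXO/X.OX]+0
p5 O@[OXXO/XXO.]: (1,3)[OXXO/XXOO]+0*
p6 X@[OXXO/XXOO] terminal +0; root [.X../X.O.] d7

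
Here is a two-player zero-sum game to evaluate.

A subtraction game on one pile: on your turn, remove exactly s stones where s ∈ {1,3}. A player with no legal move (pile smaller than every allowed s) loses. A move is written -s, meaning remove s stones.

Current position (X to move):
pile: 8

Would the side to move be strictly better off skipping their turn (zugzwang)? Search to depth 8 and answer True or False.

zugzwang(8, X) = True

ply 1, X at 8 | -1=-1→7*; -3=-1→5
ply 2, O at 7 | -1=+1→6*; -3=+1→4
ply 3, X at 6 | -1=-1→5*; -3=-1→3
ply 4, O at 5 | -1=+1→4*; -3=+1→2
ply 5, X at 4 | -1=-1→3*; -3=-1→1
ply 6, O at 3 | -1=+1→2*; -3=+1→0
ply 7, X at 2 | -1=-1→1*
ply 8, O at 1 | -1=+1→0*
ply 9: 0 is terminal -1 (X); from 8 depth 8
pass branch (O moves first from the same position):
  | ply 1, O at 8 | -1=-1→7*; -3=-1→5
  | ply 2, X at 7 | -1=+1→6*; -3=+1→4
  | ply 3, O at 6 | -1=-1→5*; -3=-1→3
  | ply 4, X at 5 | -1=+1→4*; -3=+1→2
  | ply 5, O at 4 | -1=-1→3*; -3=-1→1
  | ply 6, X at 3 | -1=+1→2*; -3=+1→0
  | ply 7, O at 2 | -1=-1→1*
  | ply 8, X at 1 | -1=+1→0*
  | ply 9: 0 is terminal -1 (O); from 8 depth 8
X moving scores -1; X passing scores +1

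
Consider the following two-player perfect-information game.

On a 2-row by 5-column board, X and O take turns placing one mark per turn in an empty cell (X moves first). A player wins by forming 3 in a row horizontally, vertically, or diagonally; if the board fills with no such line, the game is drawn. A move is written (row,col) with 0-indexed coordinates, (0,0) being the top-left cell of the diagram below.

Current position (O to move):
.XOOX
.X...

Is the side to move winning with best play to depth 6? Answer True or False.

O winning at [.XOOX/.X...]: False

p1 O@[.XOOX/.X...]: (0,0)[OXOOX/.X...]-1 (1,0)[.XOOX/OX...]+0* (1,2)[.XOOX/.XO..]+0 (1,3)[.XOOX/.X.O.]+0 (1,4)[.XOOX/.X..O]-1
p2 X@[.XOOX/OX...]: (0,0)[XXOOX/OX...]+0* (1,2)[.XOOX/OXX..]+0 (1,3)[.XOOX/OX.X.]+0 (1,4)[.XOOX/OX..X]+0
p3 O@[XXOOX/OX...]: (1,2)[XXOOX/OXO..]+0* (1,3)[XXOOX/OX.O.]+0 (1,4)[XXOOX/OX..O]+0
p4 X@[XXOOX/OXO..]: (1,3)[XXOOX/OXOX.]+0* (1,4)[XXOOX/OXO.X]+0
p5 O@[XXOOX/OXOX.]: (1,4)[XXOOX/OXOXO]+0*
p6 X@[XXOOX/OXOXO] terminal +0; root [.XOOX/.X...] d6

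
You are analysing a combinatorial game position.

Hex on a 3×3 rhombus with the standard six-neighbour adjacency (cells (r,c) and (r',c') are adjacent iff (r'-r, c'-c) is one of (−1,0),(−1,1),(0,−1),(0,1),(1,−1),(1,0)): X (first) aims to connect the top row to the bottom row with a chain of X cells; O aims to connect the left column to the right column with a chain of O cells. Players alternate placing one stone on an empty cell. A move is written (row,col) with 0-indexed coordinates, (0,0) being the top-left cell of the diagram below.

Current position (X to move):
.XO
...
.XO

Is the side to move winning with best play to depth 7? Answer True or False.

p1 X@[.XO/.../.XO]: (0,0)[XXO/.../.XO]-1 (1,0)[.XO/X../.XO]+1* (1,1)[.XO/.X./.XO]+1 (1,2)[.XO/..X/.XO]-1 (2,0)[.XO/.../XXO]+1
p2 O@[.XO/X../.XO]: (0,0)[OXO/X../.XO]-1* (1,1)[.XO/XO./.XO]-1 (1,2)[.XO/X.O/.XO]-1 (2,0)[.XO/X../OXO]-1
p3 X@[OXO/X../.XO]: (1,1)[OXO/XX./.XO]+1* (1,2)[OXO/X.X/.XO]+1 (2,0)[OXO/X../XXO]+1
p4 O@[OXO/XX./.XO] terminal -1; root [.XO/.../.XO] d7

X winning at [.XO/.../.XO]: True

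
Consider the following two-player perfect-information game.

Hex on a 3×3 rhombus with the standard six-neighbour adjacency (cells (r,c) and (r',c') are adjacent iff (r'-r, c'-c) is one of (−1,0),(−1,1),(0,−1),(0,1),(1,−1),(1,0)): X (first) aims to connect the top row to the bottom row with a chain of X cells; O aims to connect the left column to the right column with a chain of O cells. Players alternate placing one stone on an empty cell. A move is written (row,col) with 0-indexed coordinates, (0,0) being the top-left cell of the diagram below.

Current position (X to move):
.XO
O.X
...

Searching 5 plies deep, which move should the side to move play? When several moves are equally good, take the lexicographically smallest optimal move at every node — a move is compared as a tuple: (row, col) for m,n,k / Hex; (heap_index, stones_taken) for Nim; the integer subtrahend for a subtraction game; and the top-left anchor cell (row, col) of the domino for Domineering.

p1 X@[.XO/O.X/...]: (0,0)[XXO/O.X/...]-1 (1,1)[.XO/OXX/...]+1* (2,0)[.XO/O.X/X..]-1 (2,1)[.XO/O.X/.X.]-1 (2,2)[.XO/O.X/..X]-1
p2 O@[.XO/OXX/...]: (0,0)[OXO/OXX/...]-1* (2,0)[.XO/OXX/O..]-1 (2,1)[.XO/OXX/.O.]-1 (2,2)[.XO/OXX/..O]-1
p3 X@[OXO/OXX/...]: (2,0)[OXO/OXX/X..]+1* (2,1)[OXO/OXX/.X.]+1 (2,2)[OXO/OXX/..X]+1
p4 O@[OXO/OXX/X..] terminal -1; root [.XO/O.X/...] d5

X's best at [.XO/O.X/...]: (1,1)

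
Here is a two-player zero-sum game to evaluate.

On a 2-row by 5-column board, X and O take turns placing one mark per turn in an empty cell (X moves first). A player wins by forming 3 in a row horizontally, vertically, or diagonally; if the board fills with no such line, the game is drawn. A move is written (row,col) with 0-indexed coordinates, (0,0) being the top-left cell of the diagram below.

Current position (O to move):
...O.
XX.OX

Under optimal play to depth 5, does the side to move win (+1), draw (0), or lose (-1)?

p1 O@[...O./XX.OX]: (0,0)[O..O./XX.OX]-1 (0,1)[.O.O./XX.OX]-1 (0,2)[..OO./XX.OX]-1 (0,4)[...OO/XX.OX]-1 (1,2)[...O./XXOOX]+0*
p2 X@[...O./XXOOX]: (0,0)[X..O./XXOOX]-1 (0,1)[.X.O./XXOOX]+0* (0,2)[..XO./XXOOX]+0 (0,4)[...OX/XXOOX]+0
p3 O@[.X.O./XXOOX]: (0,0)[OX.O./XXOOX]+0* (0,2)[.XOO./XXOOX]+0 (0,4)[.X.OO/XXOOX]+0
p4 X@[OX.O./XXOOX]: (0,2)[OXXO./XXOOX]+0* (0,4)[OX.OX/XXOOX]+0
p5 O@[OXXO./XXOOX]: (0,4)[OXXOO/XXOOX]+0*
p6 X@[OXXOO/XXOOX] terminal +0; root [...O./XX.OX] d5

value(...O./XX.OX, O) = 0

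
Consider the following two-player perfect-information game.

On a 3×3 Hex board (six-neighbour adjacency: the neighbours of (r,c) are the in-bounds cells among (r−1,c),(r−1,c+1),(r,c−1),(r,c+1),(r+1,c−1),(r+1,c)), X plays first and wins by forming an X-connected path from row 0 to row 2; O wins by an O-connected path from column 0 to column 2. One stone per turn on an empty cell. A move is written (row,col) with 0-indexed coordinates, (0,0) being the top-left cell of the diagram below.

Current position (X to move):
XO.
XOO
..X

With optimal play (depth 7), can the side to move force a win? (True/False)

p1 X@[XO./XOO/..X]: (0,2)[XOX/XOO/..X]-1 (2,0)[XO./XOO/X.X]+1* (2,1)[XO./XOO/.XX]-1
p2 O@[XO./XOO/X.X] terminal -1; root [XO./XOO/..X] d7

X winning at [XO./XOO/..X]: True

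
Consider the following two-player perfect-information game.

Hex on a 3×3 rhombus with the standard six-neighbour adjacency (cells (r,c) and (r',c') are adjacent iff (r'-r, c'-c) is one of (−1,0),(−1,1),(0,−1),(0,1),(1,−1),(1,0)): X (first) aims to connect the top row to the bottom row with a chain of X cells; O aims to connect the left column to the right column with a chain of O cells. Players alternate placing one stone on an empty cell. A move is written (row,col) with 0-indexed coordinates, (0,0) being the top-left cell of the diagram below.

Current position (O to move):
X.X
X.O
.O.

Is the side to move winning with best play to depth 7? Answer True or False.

O winning at [X.X/X.O/.O.]: True

p1 O@[X.X/X.O/.O.]: (0,1)[XOX/X.O/.O.]-1 (1,1)[X.X/XOO/.O.]-1 (2,0)[X.X/X.O/OO.]+1* (2,2)[X.X/X.O/.OO]-1
p2 X@[X.X/X.O/OO.] terminal -1; root [X.X/X.O/.O.] d7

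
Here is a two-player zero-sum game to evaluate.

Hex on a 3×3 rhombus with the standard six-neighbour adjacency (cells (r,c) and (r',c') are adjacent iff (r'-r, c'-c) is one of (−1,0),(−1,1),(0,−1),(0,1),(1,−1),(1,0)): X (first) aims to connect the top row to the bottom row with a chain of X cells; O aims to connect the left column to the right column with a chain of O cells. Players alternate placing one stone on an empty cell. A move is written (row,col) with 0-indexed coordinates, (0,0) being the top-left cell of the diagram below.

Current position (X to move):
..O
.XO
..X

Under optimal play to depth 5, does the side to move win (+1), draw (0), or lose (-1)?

ply 1, X at ..O/.XO/..X | (0,0)=+1→X.O/.XO/..X*; (0,1)=+1→.XO/.XO/..X; (1,0)=+1→..O/XXO/..X; (2,0)=-1→..O/.XO/X.X; (2,1)=-1→..O/.XO/.XX
ply 2, O at X.O/.XO/..X | (0,1)=-1→XOO/.XO/..X*; (1,0)=-1→X.O/OXO/..X; (2,0)=-1→X.O/.XO/O.X; (2,1)=-1→X.O/.XO/.OX
ply 3, X at XOO/.XO/..X | (1,0)=+1→XOO/XXO/..X*; (2,0)=-1→XOO/.XO/X.X; (2,1)=-1→XOO/.XO/.XX
ply 4, O at XOO/XXO/..X | (2,0)=-1→XOO/XXO/O.X*; (2,1)=-1→XOO/XXO/.OX
ply 5, X at XOO/XXO/O.X | (2,1)=+1→XOO/XXO/OXX*
ply 6: XOO/XXO/OXX is terminal -1 (O); from ..O/.XO/..X depth 5

value(..O/.XO/..X, X) = +1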